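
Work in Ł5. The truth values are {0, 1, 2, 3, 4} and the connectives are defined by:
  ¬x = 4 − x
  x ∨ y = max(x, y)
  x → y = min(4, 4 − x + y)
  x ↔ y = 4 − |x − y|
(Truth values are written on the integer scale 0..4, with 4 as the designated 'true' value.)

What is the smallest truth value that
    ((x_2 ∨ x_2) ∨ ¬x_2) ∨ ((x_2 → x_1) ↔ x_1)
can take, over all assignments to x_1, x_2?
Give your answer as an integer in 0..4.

2

Take x_1 = 0, x_2 = 2:
x_2 ∨ x_2 = 2 ∨ 2 = 2
¬x_2 = ¬2 = 2
(x_2 ∨ x_2) ∨ ¬x_2 = 2 ∨ 2 = 2
x_2 → x_1 = 2 → 0 = 2
(x_2 → x_1) ↔ x_1 = 2 ↔ 0 = 2
((x_2 ∨ x_2) ∨ ¬x_2) ∨ ((x_2 → x_1) ↔ x_1) = 2 ∨ 2 = 2
No assignment yields a value below 2, so this is the minimum.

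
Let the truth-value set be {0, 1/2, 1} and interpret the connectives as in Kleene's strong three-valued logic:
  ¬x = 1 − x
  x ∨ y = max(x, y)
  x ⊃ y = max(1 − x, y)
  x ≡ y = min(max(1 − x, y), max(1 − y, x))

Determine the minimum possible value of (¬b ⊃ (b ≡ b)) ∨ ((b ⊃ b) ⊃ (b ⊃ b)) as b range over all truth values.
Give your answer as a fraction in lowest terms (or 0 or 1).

1/2

Take b = 1/2:
¬b = ¬1/2 = 1/2
b ≡ b = 1/2 ≡ 1/2 = 1/2
¬b ⊃ (b ≡ b) = 1/2 ⊃ 1/2 = 1/2
b ⊃ b = 1/2 ⊃ 1/2 = 1/2
b ⊃ b = 1/2 ⊃ 1/2 = 1/2
(b ⊃ b) ⊃ (b ⊃ b) = 1/2 ⊃ 1/2 = 1/2
(¬b ⊃ (b ≡ b)) ∨ ((b ⊃ b) ⊃ (b ⊃ b)) = 1/2 ∨ 1/2 = 1/2
No assignment yields a value below 1/2, so this is the minimum.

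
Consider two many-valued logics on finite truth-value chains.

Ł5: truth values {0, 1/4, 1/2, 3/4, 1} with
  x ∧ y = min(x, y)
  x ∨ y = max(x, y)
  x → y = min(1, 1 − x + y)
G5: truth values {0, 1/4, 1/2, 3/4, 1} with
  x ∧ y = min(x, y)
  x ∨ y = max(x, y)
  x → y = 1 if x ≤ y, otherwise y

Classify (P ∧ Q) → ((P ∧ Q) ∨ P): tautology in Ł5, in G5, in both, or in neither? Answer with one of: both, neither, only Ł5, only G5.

both

In Ł5: every assignment gives 1 — tautology.
In G5: every assignment gives 1 — tautology.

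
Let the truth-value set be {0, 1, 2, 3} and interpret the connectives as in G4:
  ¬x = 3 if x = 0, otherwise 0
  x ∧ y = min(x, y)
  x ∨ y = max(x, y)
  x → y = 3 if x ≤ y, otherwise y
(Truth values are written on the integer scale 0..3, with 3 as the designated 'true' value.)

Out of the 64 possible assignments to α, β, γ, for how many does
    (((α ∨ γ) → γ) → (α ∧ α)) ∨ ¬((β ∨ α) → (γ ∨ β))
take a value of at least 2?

value 3: 28 assignments (counts)
value 2: 8 assignments (counts)
value 1: 12 assignments
value 0: 16 assignments
So 36 of the 64 assignments meet the threshold.

36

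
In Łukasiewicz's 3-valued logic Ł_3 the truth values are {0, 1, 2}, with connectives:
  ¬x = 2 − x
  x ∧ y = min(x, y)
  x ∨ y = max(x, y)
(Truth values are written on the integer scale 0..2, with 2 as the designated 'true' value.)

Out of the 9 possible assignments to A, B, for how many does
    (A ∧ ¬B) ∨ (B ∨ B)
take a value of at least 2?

A = 0, B = 0 ↦ 0  <
A = 0, B = 1 ↦ 1  <
A = 0, B = 2 ↦ 2  ≥
A = 1, B = 0 ↦ 1  <
A = 1, B = 1 ↦ 1  <
A = 1, B = 2 ↦ 2  ≥
A = 2, B = 0 ↦ 2  ≥
A = 2, B = 1 ↦ 1  <
A = 2, B = 2 ↦ 2  ≥
So 4 of the 9 assignments meet the threshold.

4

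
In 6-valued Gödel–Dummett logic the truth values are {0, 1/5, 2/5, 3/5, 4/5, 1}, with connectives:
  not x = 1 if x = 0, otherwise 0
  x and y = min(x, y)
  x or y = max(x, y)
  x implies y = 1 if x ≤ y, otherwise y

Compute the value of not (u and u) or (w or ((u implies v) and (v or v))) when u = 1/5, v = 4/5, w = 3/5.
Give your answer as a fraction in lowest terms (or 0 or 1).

4/5

u and u = 1/5 and 1/5 = 1/5
not (u and u) = not 1/5 = 0
u implies v = 1/5 implies 4/5 = 1
v or v = 4/5 or 4/5 = 4/5
(u implies v) and (v or v) = 1 and 4/5 = 4/5
w or ((u implies v) and (v or v)) = 3/5 or 4/5 = 4/5
not (u and u) or (w or ((u implies v) and (v or v))) = 0 or 4/5 = 4/5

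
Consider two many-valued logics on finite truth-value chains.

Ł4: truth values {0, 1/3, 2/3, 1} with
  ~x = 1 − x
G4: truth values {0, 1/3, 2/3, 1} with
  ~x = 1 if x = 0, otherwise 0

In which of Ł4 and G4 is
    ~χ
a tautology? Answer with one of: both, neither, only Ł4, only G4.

In Ł4: at χ = 1/3 the value is 2/3 — not a tautology.
In G4: at χ = 1/3 the value is 0 — not a tautology.

neither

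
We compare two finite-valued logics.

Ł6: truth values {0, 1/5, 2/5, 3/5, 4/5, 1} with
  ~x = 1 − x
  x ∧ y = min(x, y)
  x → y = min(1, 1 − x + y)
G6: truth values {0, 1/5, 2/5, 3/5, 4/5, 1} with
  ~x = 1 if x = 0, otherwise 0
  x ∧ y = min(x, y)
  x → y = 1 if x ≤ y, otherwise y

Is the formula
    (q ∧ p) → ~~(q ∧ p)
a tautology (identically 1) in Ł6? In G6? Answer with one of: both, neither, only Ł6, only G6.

In Ł6: every assignment gives 1 — tautology.
In G6: every assignment gives 1 — tautology.

both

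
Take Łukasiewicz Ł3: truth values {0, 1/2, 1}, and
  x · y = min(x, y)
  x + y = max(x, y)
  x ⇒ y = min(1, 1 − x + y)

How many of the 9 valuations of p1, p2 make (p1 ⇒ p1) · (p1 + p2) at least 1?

p1 = 0, p2 = 0 ↦ 0  <
p1 = 0, p2 = 1/2 ↦ 1/2  <
p1 = 0, p2 = 1 ↦ 1  ≥
p1 = 1/2, p2 = 0 ↦ 1/2  <
p1 = 1/2, p2 = 1/2 ↦ 1/2  <
p1 = 1/2, p2 = 1 ↦ 1  ≥
p1 = 1, p2 = 0 ↦ 1  ≥
p1 = 1, p2 = 1/2 ↦ 1  ≥
p1 = 1, p2 = 1 ↦ 1  ≥
So 5 of the 9 assignments meet the threshold.

5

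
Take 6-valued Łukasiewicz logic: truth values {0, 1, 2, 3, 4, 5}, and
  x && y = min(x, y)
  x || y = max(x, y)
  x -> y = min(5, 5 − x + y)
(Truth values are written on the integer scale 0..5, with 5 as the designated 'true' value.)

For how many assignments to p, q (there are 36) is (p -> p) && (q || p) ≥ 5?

11

value 5: 11 assignments (counts)
value 4: 9 assignments
value 3: 7 assignments
value 2: 5 assignments
value 1: 3 assignments
value 0: 1 assignment
So 11 of the 36 assignments meet the threshold.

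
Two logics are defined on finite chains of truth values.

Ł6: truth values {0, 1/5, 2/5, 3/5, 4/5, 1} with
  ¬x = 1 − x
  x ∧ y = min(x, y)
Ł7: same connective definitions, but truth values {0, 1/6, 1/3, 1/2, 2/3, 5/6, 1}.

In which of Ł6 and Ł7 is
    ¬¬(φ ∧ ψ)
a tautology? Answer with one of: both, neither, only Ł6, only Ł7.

neither

In Ł6: at φ = 0, ψ = 0 the value is 0 — not a tautology.
In Ł7: at φ = 0, ψ = 0 the value is 0 — not a tautology.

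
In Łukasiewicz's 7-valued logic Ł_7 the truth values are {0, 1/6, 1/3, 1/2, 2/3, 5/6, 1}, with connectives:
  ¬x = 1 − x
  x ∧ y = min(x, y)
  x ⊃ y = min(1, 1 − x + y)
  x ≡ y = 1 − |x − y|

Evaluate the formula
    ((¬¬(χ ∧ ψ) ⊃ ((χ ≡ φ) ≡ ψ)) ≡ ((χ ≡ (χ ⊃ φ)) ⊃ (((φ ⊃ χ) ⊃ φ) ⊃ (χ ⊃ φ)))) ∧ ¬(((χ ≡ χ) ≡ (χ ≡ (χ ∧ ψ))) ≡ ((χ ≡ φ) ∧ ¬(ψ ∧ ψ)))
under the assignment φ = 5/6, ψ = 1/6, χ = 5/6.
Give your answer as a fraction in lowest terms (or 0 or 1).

χ ∧ ψ = 5/6 ∧ 1/6 = 1/6
¬(χ ∧ ψ) = ¬1/6 = 5/6
¬¬(χ ∧ ψ) = ¬5/6 = 1/6
χ ≡ φ = 5/6 ≡ 5/6 = 1
(χ ≡ φ) ≡ ψ = 1 ≡ 1/6 = 1/6
¬¬(χ ∧ ψ) ⊃ ((χ ≡ φ) ≡ ψ) = 1/6 ⊃ 1/6 = 1
χ ⊃ φ = 5/6 ⊃ 5/6 = 1
χ ≡ (χ ⊃ φ) = 5/6 ≡ 1 = 5/6
φ ⊃ χ = 5/6 ⊃ 5/6 = 1
(φ ⊃ χ) ⊃ φ = 1 ⊃ 5/6 = 5/6
χ ⊃ φ = 5/6 ⊃ 5/6 = 1
((φ ⊃ χ) ⊃ φ) ⊃ (χ ⊃ φ) = 5/6 ⊃ 1 = 1
(χ ≡ (χ ⊃ φ)) ⊃ (((φ ⊃ χ) ⊃ φ) ⊃ (χ ⊃ φ)) = 5/6 ⊃ 1 = 1
(¬¬(χ ∧ ψ) ⊃ ((χ ≡ φ) ≡ ψ)) ≡ ((χ ≡ (χ ⊃ φ)) ⊃ (((φ ⊃ χ) ⊃ φ) ⊃ (χ ⊃ φ))) = 1 ≡ 1 = 1
χ ≡ χ = 5/6 ≡ 5/6 = 1
χ ∧ ψ = 5/6 ∧ 1/6 = 1/6
χ ≡ (χ ∧ ψ) = 5/6 ≡ 1/6 = 1/3
(χ ≡ χ) ≡ (χ ≡ (χ ∧ ψ)) = 1 ≡ 1/3 = 1/3
χ ≡ φ = 5/6 ≡ 5/6 = 1
ψ ∧ ψ = 1/6 ∧ 1/6 = 1/6
¬(ψ ∧ ψ) = ¬1/6 = 5/6
(χ ≡ φ) ∧ ¬(ψ ∧ ψ) = 1 ∧ 5/6 = 5/6
((χ ≡ χ) ≡ (χ ≡ (χ ∧ ψ))) ≡ ((χ ≡ φ) ∧ ¬(ψ ∧ ψ)) = 1/3 ≡ 5/6 = 1/2
¬(((χ ≡ χ) ≡ (χ ≡ (χ ∧ ψ))) ≡ ((χ ≡ φ) ∧ ¬(ψ ∧ ψ))) = ¬1/2 = 1/2
((¬¬(χ ∧ ψ) ⊃ ((χ ≡ φ) ≡ ψ)) ≡ ((χ ≡ (χ ⊃ φ)) ⊃ (((φ ⊃ χ) ⊃ φ) ⊃ (χ ⊃ φ)))) ∧ ¬(((χ ≡ χ) ≡ (χ ≡ (χ ∧ ψ))) ≡ ((χ ≡ φ) ∧ ¬(ψ ∧ ψ))) = 1 ∧ 1/2 = 1/2

1/2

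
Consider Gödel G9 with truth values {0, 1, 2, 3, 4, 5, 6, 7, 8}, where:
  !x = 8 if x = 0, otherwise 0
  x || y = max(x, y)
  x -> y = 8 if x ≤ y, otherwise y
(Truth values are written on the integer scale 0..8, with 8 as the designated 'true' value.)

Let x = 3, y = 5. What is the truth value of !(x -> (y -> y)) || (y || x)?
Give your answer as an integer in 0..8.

5

y -> y = 5 -> 5 = 8
x -> (y -> y) = 3 -> 8 = 8
!(x -> (y -> y)) = !8 = 0
y || x = 5 || 3 = 5
!(x -> (y -> y)) || (y || x) = 0 || 5 = 5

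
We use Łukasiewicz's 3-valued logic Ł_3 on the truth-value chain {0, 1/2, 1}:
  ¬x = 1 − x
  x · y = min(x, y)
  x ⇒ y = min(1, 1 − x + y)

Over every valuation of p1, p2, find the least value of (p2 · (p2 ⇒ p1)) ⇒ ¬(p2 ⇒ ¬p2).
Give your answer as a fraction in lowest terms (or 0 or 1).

1/2

Take p1 = 0, p2 = 1/2:
p2 ⇒ p1 = 1/2 ⇒ 0 = 1/2
p2 · (p2 ⇒ p1) = 1/2 · 1/2 = 1/2
¬p2 = ¬1/2 = 1/2
p2 ⇒ ¬p2 = 1/2 ⇒ 1/2 = 1
¬(p2 ⇒ ¬p2) = ¬1 = 0
(p2 · (p2 ⇒ p1)) ⇒ ¬(p2 ⇒ ¬p2) = 1/2 ⇒ 0 = 1/2
No assignment yields a value below 1/2, so this is the minimum.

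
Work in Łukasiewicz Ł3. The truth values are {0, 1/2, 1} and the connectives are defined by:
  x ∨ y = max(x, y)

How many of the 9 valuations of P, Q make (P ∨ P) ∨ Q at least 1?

5

P = 0, Q = 0 ↦ 0  <
P = 0, Q = 1/2 ↦ 1/2  <
P = 0, Q = 1 ↦ 1  ≥
P = 1/2, Q = 0 ↦ 1/2  <
P = 1/2, Q = 1/2 ↦ 1/2  <
P = 1/2, Q = 1 ↦ 1  ≥
P = 1, Q = 0 ↦ 1  ≥
P = 1, Q = 1/2 ↦ 1  ≥
P = 1, Q = 1 ↦ 1  ≥
So 5 of the 9 assignments meet the threshold.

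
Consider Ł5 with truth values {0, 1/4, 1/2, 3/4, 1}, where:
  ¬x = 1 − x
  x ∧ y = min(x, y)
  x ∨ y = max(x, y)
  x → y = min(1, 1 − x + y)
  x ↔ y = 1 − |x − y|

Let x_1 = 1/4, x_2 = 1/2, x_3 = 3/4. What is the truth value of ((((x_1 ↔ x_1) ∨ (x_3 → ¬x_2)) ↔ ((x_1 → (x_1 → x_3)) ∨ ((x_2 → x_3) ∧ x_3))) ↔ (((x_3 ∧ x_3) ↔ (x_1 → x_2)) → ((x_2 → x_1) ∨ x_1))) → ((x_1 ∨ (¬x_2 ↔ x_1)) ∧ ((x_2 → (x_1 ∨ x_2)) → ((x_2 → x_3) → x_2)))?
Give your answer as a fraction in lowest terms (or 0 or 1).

x_1 ↔ x_1 = 1/4 ↔ 1/4 = 1
¬x_2 = ¬1/2 = 1/2
x_3 → ¬x_2 = 3/4 → 1/2 = 3/4
(x_1 ↔ x_1) ∨ (x_3 → ¬x_2) = 1 ∨ 3/4 = 1
x_1 → x_3 = 1/4 → 3/4 = 1
x_1 → (x_1 → x_3) = 1/4 → 1 = 1
x_2 → x_3 = 1/2 → 3/4 = 1
(x_2 → x_3) ∧ x_3 = 1 ∧ 3/4 = 3/4
(x_1 → (x_1 → x_3)) ∨ ((x_2 → x_3) ∧ x_3) = 1 ∨ 3/4 = 1
((x_1 ↔ x_1) ∨ (x_3 → ¬x_2)) ↔ ((x_1 → (x_1 → x_3)) ∨ ((x_2 → x_3) ∧ x_3)) = 1 ↔ 1 = 1
x_3 ∧ x_3 = 3/4 ∧ 3/4 = 3/4
x_1 → x_2 = 1/4 → 1/2 = 1
(x_3 ∧ x_3) ↔ (x_1 → x_2) = 3/4 ↔ 1 = 3/4
x_2 → x_1 = 1/2 → 1/4 = 3/4
(x_2 → x_1) ∨ x_1 = 3/4 ∨ 1/4 = 3/4
((x_3 ∧ x_3) ↔ (x_1 → x_2)) → ((x_2 → x_1) ∨ x_1) = 3/4 → 3/4 = 1
(((x_1 ↔ x_1) ∨ (x_3 → ¬x_2)) ↔ ((x_1 → (x_1 → x_3)) ∨ ((x_2 → x_3) ∧ x_3))) ↔ (((x_3 ∧ x_3) ↔ (x_1 → x_2)) → ((x_2 → x_1) ∨ x_1)) = 1 ↔ 1 = 1
¬x_2 = ¬1/2 = 1/2
¬x_2 ↔ x_1 = 1/2 ↔ 1/4 = 3/4
x_1 ∨ (¬x_2 ↔ x_1) = 1/4 ∨ 3/4 = 3/4
x_1 ∨ x_2 = 1/4 ∨ 1/2 = 1/2
x_2 → (x_1 ∨ x_2) = 1/2 → 1/2 = 1
x_2 → x_3 = 1/2 → 3/4 = 1
(x_2 → x_3) → x_2 = 1 → 1/2 = 1/2
(x_2 → (x_1 ∨ x_2)) → ((x_2 → x_3) → x_2) = 1 → 1/2 = 1/2
(x_1 ∨ (¬x_2 ↔ x_1)) ∧ ((x_2 → (x_1 ∨ x_2)) → ((x_2 → x_3) → x_2)) = 3/4 ∧ 1/2 = 1/2
((((x_1 ↔ x_1) ∨ (x_3 → ¬x_2)) ↔ ((x_1 → (x_1 → x_3)) ∨ ((x_2 → x_3) ∧ x_3))) ↔ (((x_3 ∧ x_3) ↔ (x_1 → x_2)) → ((x_2 → x_1) ∨ x_1))) → ((x_1 ∨ (¬x_2 ↔ x_1)) ∧ ((x_2 → (x_1 ∨ x_2)) → ((x_2 → x_3) → x_2))) = 1 → 1/2 = 1/2

1/2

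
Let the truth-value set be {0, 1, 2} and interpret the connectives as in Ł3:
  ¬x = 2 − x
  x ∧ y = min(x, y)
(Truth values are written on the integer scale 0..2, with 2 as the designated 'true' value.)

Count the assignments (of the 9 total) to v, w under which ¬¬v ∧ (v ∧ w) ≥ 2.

1

v = 0, w = 0 ↦ 0  <
v = 0, w = 1 ↦ 0  <
v = 0, w = 2 ↦ 0  <
v = 1, w = 0 ↦ 0  <
v = 1, w = 1 ↦ 1  <
v = 1, w = 2 ↦ 1  <
v = 2, w = 0 ↦ 0  <
v = 2, w = 1 ↦ 1  <
v = 2, w = 2 ↦ 2  ≥
So 1 of the 9 assignments meets the threshold.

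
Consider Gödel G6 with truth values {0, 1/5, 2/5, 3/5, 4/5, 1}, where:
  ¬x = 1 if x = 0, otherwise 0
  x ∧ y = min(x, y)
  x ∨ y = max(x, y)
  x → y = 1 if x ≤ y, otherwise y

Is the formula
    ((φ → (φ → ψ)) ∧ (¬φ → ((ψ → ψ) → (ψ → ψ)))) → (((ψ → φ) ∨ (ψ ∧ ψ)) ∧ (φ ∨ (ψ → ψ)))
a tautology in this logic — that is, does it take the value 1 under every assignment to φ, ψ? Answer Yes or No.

Counterexample: take φ = 0, ψ = 1/5.
φ → ψ = 0 → 1/5 = 1
φ → (φ → ψ) = 0 → 1 = 1
¬φ = ¬0 = 1
ψ → ψ = 1/5 → 1/5 = 1
ψ → ψ = 1/5 → 1/5 = 1
(ψ → ψ) → (ψ → ψ) = 1 → 1 = 1
¬φ → ((ψ → ψ) → (ψ → ψ)) = 1 → 1 = 1
(φ → (φ → ψ)) ∧ (¬φ → ((ψ → ψ) → (ψ → ψ))) = 1 ∧ 1 = 1
ψ → φ = 1/5 → 0 = 0
ψ ∧ ψ = 1/5 ∧ 1/5 = 1/5
(ψ → φ) ∨ (ψ ∧ ψ) = 0 ∨ 1/5 = 1/5
ψ → ψ = 1/5 → 1/5 = 1
φ ∨ (ψ → ψ) = 0 ∨ 1 = 1
((ψ → φ) ∨ (ψ ∧ ψ)) ∧ (φ ∨ (ψ → ψ)) = 1/5 ∧ 1 = 1/5
((φ → (φ → ψ)) ∧ (¬φ → ((ψ → ψ) → (ψ → ψ)))) → (((ψ → φ) ∨ (ψ ∧ ψ)) ∧ (φ ∨ (ψ → ψ))) = 1 → 1/5 = 1/5
This gives 1/5 ≠ 1.

No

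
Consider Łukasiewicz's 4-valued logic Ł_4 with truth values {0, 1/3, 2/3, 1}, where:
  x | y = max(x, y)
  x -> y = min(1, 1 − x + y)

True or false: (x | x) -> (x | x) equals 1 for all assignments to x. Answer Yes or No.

x = 0 ↦ 1
x = 1/3 ↦ 1
x = 2/3 ↦ 1
x = 1 ↦ 1
Every assignment gives a value ≥ 1.

Yes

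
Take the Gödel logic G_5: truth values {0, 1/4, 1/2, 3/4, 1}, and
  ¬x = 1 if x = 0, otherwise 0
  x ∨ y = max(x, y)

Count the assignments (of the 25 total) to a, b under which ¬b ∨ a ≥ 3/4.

value 1: 9 assignments (counts)
value 3/4: 4 assignments (counts)
value 1/2: 4 assignments
value 1/4: 4 assignments
value 0: 4 assignments
So 13 of the 25 assignments meet the threshold.

13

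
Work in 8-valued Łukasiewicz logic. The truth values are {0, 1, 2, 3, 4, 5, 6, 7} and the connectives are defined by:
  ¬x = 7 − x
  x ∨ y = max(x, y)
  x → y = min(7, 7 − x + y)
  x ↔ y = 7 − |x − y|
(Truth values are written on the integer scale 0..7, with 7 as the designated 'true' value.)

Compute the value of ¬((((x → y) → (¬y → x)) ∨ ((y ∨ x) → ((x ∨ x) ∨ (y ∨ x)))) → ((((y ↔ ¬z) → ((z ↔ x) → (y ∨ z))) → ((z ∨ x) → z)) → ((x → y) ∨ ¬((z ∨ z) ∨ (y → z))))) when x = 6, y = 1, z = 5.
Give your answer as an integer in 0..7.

4

x → y = 6 → 1 = 2
¬y = ¬1 = 6
¬y → x = 6 → 6 = 7
(x → y) → (¬y → x) = 2 → 7 = 7
y ∨ x = 1 ∨ 6 = 6
x ∨ x = 6 ∨ 6 = 6
y ∨ x = 1 ∨ 6 = 6
(x ∨ x) ∨ (y ∨ x) = 6 ∨ 6 = 6
(y ∨ x) → ((x ∨ x) ∨ (y ∨ x)) = 6 → 6 = 7
((x → y) → (¬y → x)) ∨ ((y ∨ x) → ((x ∨ x) ∨ (y ∨ x))) = 7 ∨ 7 = 7
¬z = ¬5 = 2
y ↔ ¬z = 1 ↔ 2 = 6
z ↔ x = 5 ↔ 6 = 6
y ∨ z = 1 ∨ 5 = 5
(z ↔ x) → (y ∨ z) = 6 → 5 = 6
(y ↔ ¬z) → ((z ↔ x) → (y ∨ z)) = 6 → 6 = 7
z ∨ x = 5 ∨ 6 = 6
(z ∨ x) → z = 6 → 5 = 6
((y ↔ ¬z) → ((z ↔ x) → (y ∨ z))) → ((z ∨ x) → z) = 7 → 6 = 6
x → y = 6 → 1 = 2
z ∨ z = 5 ∨ 5 = 5
y → z = 1 → 5 = 7
(z ∨ z) ∨ (y → z) = 5 ∨ 7 = 7
¬((z ∨ z) ∨ (y → z)) = ¬7 = 0
(x → y) ∨ ¬((z ∨ z) ∨ (y → z)) = 2 ∨ 0 = 2
(((y ↔ ¬z) → ((z ↔ x) → (y ∨ z))) → ((z ∨ x) → z)) → ((x → y) ∨ ¬((z ∨ z) ∨ (y → z))) = 6 → 2 = 3
(((x → y) → (¬y → x)) ∨ ((y ∨ x) → ((x ∨ x) ∨ (y ∨ x)))) → ((((y ↔ ¬z) → ((z ↔ x) → (y ∨ z))) → ((z ∨ x) → z)) → ((x → y) ∨ ¬((z ∨ z) ∨ (y → z)))) = 7 → 3 = 3
¬((((x → y) → (¬y → x)) ∨ ((y ∨ x) → ((x ∨ x) ∨ (y ∨ x)))) → ((((y ↔ ¬z) → ((z ↔ x) → (y ∨ z))) → ((z ∨ x) → z)) → ((x → y) ∨ ¬((z ∨ z) ∨ (y → z))))) = ¬3 = 4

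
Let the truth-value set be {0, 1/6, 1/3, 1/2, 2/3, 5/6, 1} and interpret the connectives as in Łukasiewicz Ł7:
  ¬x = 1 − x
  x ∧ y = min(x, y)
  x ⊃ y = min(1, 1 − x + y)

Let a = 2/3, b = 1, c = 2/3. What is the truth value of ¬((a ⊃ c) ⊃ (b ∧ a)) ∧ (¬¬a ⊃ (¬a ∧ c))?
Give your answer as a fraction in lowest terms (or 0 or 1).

1/3

a ⊃ c = 2/3 ⊃ 2/3 = 1
b ∧ a = 1 ∧ 2/3 = 2/3
(a ⊃ c) ⊃ (b ∧ a) = 1 ⊃ 2/3 = 2/3
¬((a ⊃ c) ⊃ (b ∧ a)) = ¬2/3 = 1/3
¬a = ¬2/3 = 1/3
¬¬a = ¬1/3 = 2/3
¬a = ¬2/3 = 1/3
¬a ∧ c = 1/3 ∧ 2/3 = 1/3
¬¬a ⊃ (¬a ∧ c) = 2/3 ⊃ 1/3 = 2/3
¬((a ⊃ c) ⊃ (b ∧ a)) ∧ (¬¬a ⊃ (¬a ∧ c)) = 1/3 ∧ 2/3 = 1/3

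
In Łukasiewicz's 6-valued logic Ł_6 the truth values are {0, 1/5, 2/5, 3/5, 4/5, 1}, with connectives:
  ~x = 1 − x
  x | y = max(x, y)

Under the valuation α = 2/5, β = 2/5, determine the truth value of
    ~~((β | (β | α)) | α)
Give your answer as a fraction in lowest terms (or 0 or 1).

β | α = 2/5 | 2/5 = 2/5
β | (β | α) = 2/5 | 2/5 = 2/5
(β | (β | α)) | α = 2/5 | 2/5 = 2/5
~((β | (β | α)) | α) = ~2/5 = 3/5
~~((β | (β | α)) | α) = ~3/5 = 2/5

2/5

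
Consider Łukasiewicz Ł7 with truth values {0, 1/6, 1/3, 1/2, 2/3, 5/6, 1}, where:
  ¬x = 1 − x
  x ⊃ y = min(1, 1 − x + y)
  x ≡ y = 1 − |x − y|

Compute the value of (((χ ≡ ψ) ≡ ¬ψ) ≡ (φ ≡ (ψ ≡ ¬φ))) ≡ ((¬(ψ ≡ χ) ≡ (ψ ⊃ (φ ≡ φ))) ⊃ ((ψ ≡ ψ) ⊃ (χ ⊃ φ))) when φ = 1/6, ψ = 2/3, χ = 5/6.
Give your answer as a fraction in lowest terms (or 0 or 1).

5/6

χ ≡ ψ = 5/6 ≡ 2/3 = 5/6
¬ψ = ¬2/3 = 1/3
(χ ≡ ψ) ≡ ¬ψ = 5/6 ≡ 1/3 = 1/2
¬φ = ¬1/6 = 5/6
ψ ≡ ¬φ = 2/3 ≡ 5/6 = 5/6
φ ≡ (ψ ≡ ¬φ) = 1/6 ≡ 5/6 = 1/3
((χ ≡ ψ) ≡ ¬ψ) ≡ (φ ≡ (ψ ≡ ¬φ)) = 1/2 ≡ 1/3 = 5/6
ψ ≡ χ = 2/3 ≡ 5/6 = 5/6
¬(ψ ≡ χ) = ¬5/6 = 1/6
φ ≡ φ = 1/6 ≡ 1/6 = 1
ψ ⊃ (φ ≡ φ) = 2/3 ⊃ 1 = 1
¬(ψ ≡ χ) ≡ (ψ ⊃ (φ ≡ φ)) = 1/6 ≡ 1 = 1/6
ψ ≡ ψ = 2/3 ≡ 2/3 = 1
χ ⊃ φ = 5/6 ⊃ 1/6 = 1/3
(ψ ≡ ψ) ⊃ (χ ⊃ φ) = 1 ⊃ 1/3 = 1/3
(¬(ψ ≡ χ) ≡ (ψ ⊃ (φ ≡ φ))) ⊃ ((ψ ≡ ψ) ⊃ (χ ⊃ φ)) = 1/6 ⊃ 1/3 = 1
(((χ ≡ ψ) ≡ ¬ψ) ≡ (φ ≡ (ψ ≡ ¬φ))) ≡ ((¬(ψ ≡ χ) ≡ (ψ ⊃ (φ ≡ φ))) ⊃ ((ψ ≡ ψ) ⊃ (χ ⊃ φ))) = 5/6 ≡ 1 = 5/6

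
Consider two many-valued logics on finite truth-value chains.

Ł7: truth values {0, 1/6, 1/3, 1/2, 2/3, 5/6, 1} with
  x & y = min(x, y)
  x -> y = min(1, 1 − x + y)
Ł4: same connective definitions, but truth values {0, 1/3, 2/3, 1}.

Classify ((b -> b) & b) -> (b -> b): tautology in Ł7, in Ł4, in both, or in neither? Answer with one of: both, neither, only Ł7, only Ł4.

both

In Ł7: every assignment gives 1 — tautology.
In Ł4: every assignment gives 1 — tautology.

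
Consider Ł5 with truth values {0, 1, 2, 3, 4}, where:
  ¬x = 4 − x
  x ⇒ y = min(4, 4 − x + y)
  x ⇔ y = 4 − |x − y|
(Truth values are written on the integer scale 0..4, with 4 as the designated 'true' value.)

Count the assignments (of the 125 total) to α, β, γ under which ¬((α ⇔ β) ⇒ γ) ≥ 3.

18

value 4: 5 assignments (counts)
value 3: 13 assignments (counts)
value 2: 19 assignments
value 1: 23 assignments
value 0: 65 assignments
So 18 of the 125 assignments meet the threshold.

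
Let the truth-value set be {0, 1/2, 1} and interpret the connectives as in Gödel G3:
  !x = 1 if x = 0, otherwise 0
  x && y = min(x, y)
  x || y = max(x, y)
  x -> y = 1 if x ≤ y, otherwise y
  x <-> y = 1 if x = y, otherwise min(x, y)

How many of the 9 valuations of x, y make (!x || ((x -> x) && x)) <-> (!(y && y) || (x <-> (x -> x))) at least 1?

6

x = 0, y = 0 ↦ 1  ≥
x = 0, y = 1/2 ↦ 0  <
x = 0, y = 1 ↦ 0  <
x = 1/2, y = 0 ↦ 1/2  <
x = 1/2, y = 1/2 ↦ 1  ≥
x = 1/2, y = 1 ↦ 1  ≥
x = 1, y = 0 ↦ 1  ≥
x = 1, y = 1/2 ↦ 1  ≥
x = 1, y = 1 ↦ 1  ≥
So 6 of the 9 assignments meet the threshold.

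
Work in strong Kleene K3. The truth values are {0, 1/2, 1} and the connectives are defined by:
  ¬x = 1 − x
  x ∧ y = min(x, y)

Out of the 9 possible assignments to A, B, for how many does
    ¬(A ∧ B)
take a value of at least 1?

A = 0, B = 0 ↦ 1  ≥
A = 0, B = 1/2 ↦ 1  ≥
A = 0, B = 1 ↦ 1  ≥
A = 1/2, B = 0 ↦ 1  ≥
A = 1/2, B = 1/2 ↦ 1/2  <
A = 1/2, B = 1 ↦ 1/2  <
A = 1, B = 0 ↦ 1  ≥
A = 1, B = 1/2 ↦ 1/2  <
A = 1, B = 1 ↦ 0  <
So 5 of the 9 assignments meet the threshold.

5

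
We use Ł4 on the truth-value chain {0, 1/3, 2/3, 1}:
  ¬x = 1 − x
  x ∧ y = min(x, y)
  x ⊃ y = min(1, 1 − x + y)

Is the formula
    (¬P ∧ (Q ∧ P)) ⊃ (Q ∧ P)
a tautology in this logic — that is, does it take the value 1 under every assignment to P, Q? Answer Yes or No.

Yes

P = 0, Q = 0 ↦ 1
P = 0, Q = 1/3 ↦ 1
P = 0, Q = 2/3 ↦ 1
P = 0, Q = 1 ↦ 1
P = 1/3, Q = 0 ↦ 1
P = 1/3, Q = 1/3 ↦ 1
P = 1/3, Q = 2/3 ↦ 1
P = 1/3, Q = 1 ↦ 1
P = 2/3, Q = 0 ↦ 1
P = 2/3, Q = 1/3 ↦ 1
P = 2/3, Q = 2/3 ↦ 1
P = 2/3, Q = 1 ↦ 1
P = 1, Q = 0 ↦ 1
P = 1, Q = 1/3 ↦ 1
P = 1, Q = 2/3 ↦ 1
P = 1, Q = 1 ↦ 1
Every assignment gives a value ≥ 1.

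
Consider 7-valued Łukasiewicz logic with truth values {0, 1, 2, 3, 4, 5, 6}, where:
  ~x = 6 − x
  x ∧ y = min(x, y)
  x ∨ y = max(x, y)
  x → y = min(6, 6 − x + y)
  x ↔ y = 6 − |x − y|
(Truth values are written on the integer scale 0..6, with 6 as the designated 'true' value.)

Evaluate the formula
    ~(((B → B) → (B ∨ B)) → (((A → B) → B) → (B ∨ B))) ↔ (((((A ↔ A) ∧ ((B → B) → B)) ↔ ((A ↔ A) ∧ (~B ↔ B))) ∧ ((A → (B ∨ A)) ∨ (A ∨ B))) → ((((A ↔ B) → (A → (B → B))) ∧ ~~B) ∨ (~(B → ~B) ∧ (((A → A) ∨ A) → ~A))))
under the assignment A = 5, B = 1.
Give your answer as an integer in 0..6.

4

B → B = 1 → 1 = 6
B ∨ B = 1 ∨ 1 = 1
(B → B) → (B ∨ B) = 6 → 1 = 1
A → B = 5 → 1 = 2
(A → B) → B = 2 → 1 = 5
B ∨ B = 1 ∨ 1 = 1
((A → B) → B) → (B ∨ B) = 5 → 1 = 2
((B → B) → (B ∨ B)) → (((A → B) → B) → (B ∨ B)) = 1 → 2 = 6
~(((B → B) → (B ∨ B)) → (((A → B) → B) → (B ∨ B))) = ~6 = 0
A ↔ A = 5 ↔ 5 = 6
B → B = 1 → 1 = 6
(B → B) → B = 6 → 1 = 1
(A ↔ A) ∧ ((B → B) → B) = 6 ∧ 1 = 1
A ↔ A = 5 ↔ 5 = 6
~B = ~1 = 5
~B ↔ B = 5 ↔ 1 = 2
(A ↔ A) ∧ (~B ↔ B) = 6 ∧ 2 = 2
((A ↔ A) ∧ ((B → B) → B)) ↔ ((A ↔ A) ∧ (~B ↔ B)) = 1 ↔ 2 = 5
B ∨ A = 1 ∨ 5 = 5
A → (B ∨ A) = 5 → 5 = 6
A ∨ B = 5 ∨ 1 = 5
(A → (B ∨ A)) ∨ (A ∨ B) = 6 ∨ 5 = 6
(((A ↔ A) ∧ ((B → B) → B)) ↔ ((A ↔ A) ∧ (~B ↔ B))) ∧ ((A → (B ∨ A)) ∨ (A ∨ B)) = 5 ∧ 6 = 5
A ↔ B = 5 ↔ 1 = 2
B → B = 1 → 1 = 6
A → (B → B) = 5 → 6 = 6
(A ↔ B) → (A → (B → B)) = 2 → 6 = 6
~B = ~1 = 5
~~B = ~5 = 1
((A ↔ B) → (A → (B → B))) ∧ ~~B = 6 ∧ 1 = 1
~B = ~1 = 5
B → ~B = 1 → 5 = 6
~(B → ~B) = ~6 = 0
A → A = 5 → 5 = 6
(A → A) ∨ A = 6 ∨ 5 = 6
~A = ~5 = 1
((A → A) ∨ A) → ~A = 6 → 1 = 1
~(B → ~B) ∧ (((A → A) ∨ A) → ~A) = 0 ∧ 1 = 0
(((A ↔ B) → (A → (B → B))) ∧ ~~B) ∨ (~(B → ~B) ∧ (((A → A) ∨ A) → ~A)) = 1 ∨ 0 = 1
((((A ↔ A) ∧ ((B → B) → B)) ↔ ((A ↔ A) ∧ (~B ↔ B))) ∧ ((A → (B ∨ A)) ∨ (A ∨ B))) → ((((A ↔ B) → (A → (B → B))) ∧ ~~B) ∨ (~(B → ~B) ∧ (((A → A) ∨ A) → ~A))) = 5 → 1 = 2
~(((B → B) → (B ∨ B)) → (((A → B) → B) → (B ∨ B))) ↔ (((((A ↔ A) ∧ ((B → B) → B)) ↔ ((A ↔ A) ∧ (~B ↔ B))) ∧ ((A → (B ∨ A)) ∨ (A ∨ B))) → ((((A ↔ B) → (A → (B → B))) ∧ ~~B) ∨ (~(B → ~B) ∧ (((A → A) ∨ A) → ~A)))) = 0 ↔ 2 = 4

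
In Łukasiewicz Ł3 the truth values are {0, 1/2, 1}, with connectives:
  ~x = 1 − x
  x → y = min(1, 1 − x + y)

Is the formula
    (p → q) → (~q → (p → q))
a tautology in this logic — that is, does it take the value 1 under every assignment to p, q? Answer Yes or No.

Yes

p = 0, q = 0 ↦ 1
p = 0, q = 1/2 ↦ 1
p = 0, q = 1 ↦ 1
p = 1/2, q = 0 ↦ 1
p = 1/2, q = 1/2 ↦ 1
p = 1/2, q = 1 ↦ 1
p = 1, q = 0 ↦ 1
p = 1, q = 1/2 ↦ 1
p = 1, q = 1 ↦ 1
Every assignment gives a value ≥ 1.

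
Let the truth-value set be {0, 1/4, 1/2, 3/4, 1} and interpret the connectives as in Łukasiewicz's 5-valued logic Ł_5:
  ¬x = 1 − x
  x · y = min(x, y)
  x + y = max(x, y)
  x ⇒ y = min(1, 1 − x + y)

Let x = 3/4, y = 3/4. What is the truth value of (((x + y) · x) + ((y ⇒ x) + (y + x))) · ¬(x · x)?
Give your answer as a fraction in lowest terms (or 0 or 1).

1/4

x + y = 3/4 + 3/4 = 3/4
(x + y) · x = 3/4 · 3/4 = 3/4
y ⇒ x = 3/4 ⇒ 3/4 = 1
y + x = 3/4 + 3/4 = 3/4
(y ⇒ x) + (y + x) = 1 + 3/4 = 1
((x + y) · x) + ((y ⇒ x) + (y + x)) = 3/4 + 1 = 1
x · x = 3/4 · 3/4 = 3/4
¬(x · x) = ¬3/4 = 1/4
(((x + y) · x) + ((y ⇒ x) + (y + x))) · ¬(x · x) = 1 · 1/4 = 1/4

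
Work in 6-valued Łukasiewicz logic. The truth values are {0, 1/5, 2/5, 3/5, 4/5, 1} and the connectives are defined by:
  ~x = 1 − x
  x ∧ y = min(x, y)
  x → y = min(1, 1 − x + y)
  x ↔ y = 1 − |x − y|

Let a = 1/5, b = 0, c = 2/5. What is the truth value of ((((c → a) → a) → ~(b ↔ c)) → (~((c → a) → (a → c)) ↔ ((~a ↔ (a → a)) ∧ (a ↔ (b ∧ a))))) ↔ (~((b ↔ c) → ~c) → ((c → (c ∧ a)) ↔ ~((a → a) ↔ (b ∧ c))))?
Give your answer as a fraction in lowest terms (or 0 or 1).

1/5

c → a = 2/5 → 1/5 = 4/5
(c → a) → a = 4/5 → 1/5 = 2/5
b ↔ c = 0 ↔ 2/5 = 3/5
~(b ↔ c) = ~3/5 = 2/5
((c → a) → a) → ~(b ↔ c) = 2/5 → 2/5 = 1
c → a = 2/5 → 1/5 = 4/5
a → c = 1/5 → 2/5 = 1
(c → a) → (a → c) = 4/5 → 1 = 1
~((c → a) → (a → c)) = ~1 = 0
~a = ~1/5 = 4/5
a → a = 1/5 → 1/5 = 1
~a ↔ (a → a) = 4/5 ↔ 1 = 4/5
b ∧ a = 0 ∧ 1/5 = 0
a ↔ (b ∧ a) = 1/5 ↔ 0 = 4/5
(~a ↔ (a → a)) ∧ (a ↔ (b ∧ a)) = 4/5 ∧ 4/5 = 4/5
~((c → a) → (a → c)) ↔ ((~a ↔ (a → a)) ∧ (a ↔ (b ∧ a))) = 0 ↔ 4/5 = 1/5
(((c → a) → a) → ~(b ↔ c)) → (~((c → a) → (a → c)) ↔ ((~a ↔ (a → a)) ∧ (a ↔ (b ∧ a)))) = 1 → 1/5 = 1/5
b ↔ c = 0 ↔ 2/5 = 3/5
~c = ~2/5 = 3/5
(b ↔ c) → ~c = 3/5 → 3/5 = 1
~((b ↔ c) → ~c) = ~1 = 0
c ∧ a = 2/5 ∧ 1/5 = 1/5
c → (c ∧ a) = 2/5 → 1/5 = 4/5
a → a = 1/5 → 1/5 = 1
b ∧ c = 0 ∧ 2/5 = 0
(a → a) ↔ (b ∧ c) = 1 ↔ 0 = 0
~((a → a) ↔ (b ∧ c)) = ~0 = 1
(c → (c ∧ a)) ↔ ~((a → a) ↔ (b ∧ c)) = 4/5 ↔ 1 = 4/5
~((b ↔ c) → ~c) → ((c → (c ∧ a)) ↔ ~((a → a) ↔ (b ∧ c))) = 0 → 4/5 = 1
((((c → a) → a) → ~(b ↔ c)) → (~((c → a) → (a → c)) ↔ ((~a ↔ (a → a)) ∧ (a ↔ (b ∧ a))))) ↔ (~((b ↔ c) → ~c) → ((c → (c ∧ a)) ↔ ~((a → a) ↔ (b ∧ c)))) = 1/5 ↔ 1 = 1/5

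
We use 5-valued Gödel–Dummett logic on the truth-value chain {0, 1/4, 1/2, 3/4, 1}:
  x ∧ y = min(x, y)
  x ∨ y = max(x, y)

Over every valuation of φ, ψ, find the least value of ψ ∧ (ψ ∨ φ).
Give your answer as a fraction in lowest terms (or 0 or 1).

Take φ = 0, ψ = 0:
ψ ∨ φ = 0 ∨ 0 = 0
ψ ∧ (ψ ∨ φ) = 0 ∧ 0 = 0
No assignment yields a value below 0, so this is the minimum.

0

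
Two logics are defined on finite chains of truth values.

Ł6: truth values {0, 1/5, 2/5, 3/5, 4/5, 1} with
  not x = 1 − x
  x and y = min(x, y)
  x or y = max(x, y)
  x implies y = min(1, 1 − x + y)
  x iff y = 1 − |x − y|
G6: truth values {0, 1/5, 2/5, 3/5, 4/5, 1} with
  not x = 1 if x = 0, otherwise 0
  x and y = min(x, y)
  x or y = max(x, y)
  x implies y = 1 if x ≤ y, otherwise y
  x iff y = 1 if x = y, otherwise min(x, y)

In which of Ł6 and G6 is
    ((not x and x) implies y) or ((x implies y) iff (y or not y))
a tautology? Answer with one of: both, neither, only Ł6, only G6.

In Ł6: at x = 1/5, y = 0 the value is 4/5 — not a tautology.
In G6: every assignment gives 1 — tautology.

only G6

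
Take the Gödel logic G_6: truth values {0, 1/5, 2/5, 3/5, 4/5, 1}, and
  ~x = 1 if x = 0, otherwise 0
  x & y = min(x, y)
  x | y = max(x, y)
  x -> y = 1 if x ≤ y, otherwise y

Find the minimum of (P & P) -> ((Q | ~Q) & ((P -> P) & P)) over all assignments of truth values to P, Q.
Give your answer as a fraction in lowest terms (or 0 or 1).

1/5

Take P = 2/5, Q = 1/5:
P & P = 2/5 & 2/5 = 2/5
~Q = ~1/5 = 0
Q | ~Q = 1/5 | 0 = 1/5
P -> P = 2/5 -> 2/5 = 1
(P -> P) & P = 1 & 2/5 = 2/5
(Q | ~Q) & ((P -> P) & P) = 1/5 & 2/5 = 1/5
(P & P) -> ((Q | ~Q) & ((P -> P) & P)) = 2/5 -> 1/5 = 1/5
No assignment yields a value below 1/5, so this is the minimum.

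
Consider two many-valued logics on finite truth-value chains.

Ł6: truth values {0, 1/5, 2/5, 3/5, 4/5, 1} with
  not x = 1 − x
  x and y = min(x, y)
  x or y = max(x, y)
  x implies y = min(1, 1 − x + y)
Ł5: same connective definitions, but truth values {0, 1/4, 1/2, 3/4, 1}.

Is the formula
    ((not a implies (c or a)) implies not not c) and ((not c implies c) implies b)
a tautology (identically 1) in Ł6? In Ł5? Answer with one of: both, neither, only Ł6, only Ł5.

neither

In Ł6: at a = 0, b = 0, c = 1/5 the value is 3/5 — not a tautology.
In Ł5: at a = 0, b = 0, c = 1/4 the value is 1/2 — not a tautology.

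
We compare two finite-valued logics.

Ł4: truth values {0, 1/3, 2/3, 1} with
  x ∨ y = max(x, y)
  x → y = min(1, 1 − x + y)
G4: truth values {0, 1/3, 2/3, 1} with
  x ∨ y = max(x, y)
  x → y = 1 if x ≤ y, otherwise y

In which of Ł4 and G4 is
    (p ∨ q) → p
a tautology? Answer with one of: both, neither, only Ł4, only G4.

neither

In Ł4: at p = 0, q = 1/3 the value is 2/3 — not a tautology.
In G4: at p = 0, q = 1/3 the value is 0 — not a tautology.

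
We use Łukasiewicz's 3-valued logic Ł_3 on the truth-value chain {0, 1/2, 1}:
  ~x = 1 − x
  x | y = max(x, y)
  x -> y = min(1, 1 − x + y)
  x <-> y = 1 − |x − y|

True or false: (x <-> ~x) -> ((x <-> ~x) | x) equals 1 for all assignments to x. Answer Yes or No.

Yes

x = 0 ↦ 1
x = 1/2 ↦ 1
x = 1 ↦ 1
Every assignment gives a value ≥ 1.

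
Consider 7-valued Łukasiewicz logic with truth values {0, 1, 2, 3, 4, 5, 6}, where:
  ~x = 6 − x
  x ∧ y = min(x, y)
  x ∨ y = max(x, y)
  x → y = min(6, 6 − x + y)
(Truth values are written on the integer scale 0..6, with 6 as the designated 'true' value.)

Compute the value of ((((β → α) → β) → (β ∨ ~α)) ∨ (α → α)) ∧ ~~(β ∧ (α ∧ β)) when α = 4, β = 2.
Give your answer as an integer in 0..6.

2

β → α = 2 → 4 = 6
(β → α) → β = 6 → 2 = 2
~α = ~4 = 2
β ∨ ~α = 2 ∨ 2 = 2
((β → α) → β) → (β ∨ ~α) = 2 → 2 = 6
α → α = 4 → 4 = 6
(((β → α) → β) → (β ∨ ~α)) ∨ (α → α) = 6 ∨ 6 = 6
α ∧ β = 4 ∧ 2 = 2
β ∧ (α ∧ β) = 2 ∧ 2 = 2
~(β ∧ (α ∧ β)) = ~2 = 4
~~(β ∧ (α ∧ β)) = ~4 = 2
((((β → α) → β) → (β ∨ ~α)) ∨ (α → α)) ∧ ~~(β ∧ (α ∧ β)) = 6 ∧ 2 = 2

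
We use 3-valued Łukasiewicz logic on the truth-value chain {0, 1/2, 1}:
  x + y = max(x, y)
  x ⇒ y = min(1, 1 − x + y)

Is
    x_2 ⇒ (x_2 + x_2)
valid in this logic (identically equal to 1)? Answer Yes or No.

Yes

x_2 = 0 ↦ 1
x_2 = 1/2 ↦ 1
x_2 = 1 ↦ 1
Every assignment gives a value ≥ 1.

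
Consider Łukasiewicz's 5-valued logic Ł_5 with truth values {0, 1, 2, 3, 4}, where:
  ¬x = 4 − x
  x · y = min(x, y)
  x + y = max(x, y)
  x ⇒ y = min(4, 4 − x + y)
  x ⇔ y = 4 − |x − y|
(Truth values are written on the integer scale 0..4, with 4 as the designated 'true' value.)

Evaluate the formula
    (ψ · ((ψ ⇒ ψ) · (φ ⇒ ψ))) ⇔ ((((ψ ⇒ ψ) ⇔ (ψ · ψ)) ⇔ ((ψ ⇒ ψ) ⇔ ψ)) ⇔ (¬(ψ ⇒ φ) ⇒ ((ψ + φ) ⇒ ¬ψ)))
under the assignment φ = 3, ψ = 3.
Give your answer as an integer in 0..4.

ψ ⇒ ψ = 3 ⇒ 3 = 4
φ ⇒ ψ = 3 ⇒ 3 = 4
(ψ ⇒ ψ) · (φ ⇒ ψ) = 4 · 4 = 4
ψ · ((ψ ⇒ ψ) · (φ ⇒ ψ)) = 3 · 4 = 3
ψ ⇒ ψ = 3 ⇒ 3 = 4
ψ · ψ = 3 · 3 = 3
(ψ ⇒ ψ) ⇔ (ψ · ψ) = 4 ⇔ 3 = 3
ψ ⇒ ψ = 3 ⇒ 3 = 4
(ψ ⇒ ψ) ⇔ ψ = 4 ⇔ 3 = 3
((ψ ⇒ ψ) ⇔ (ψ · ψ)) ⇔ ((ψ ⇒ ψ) ⇔ ψ) = 3 ⇔ 3 = 4
ψ ⇒ φ = 3 ⇒ 3 = 4
¬(ψ ⇒ φ) = ¬4 = 0
ψ + φ = 3 + 3 = 3
¬ψ = ¬3 = 1
(ψ + φ) ⇒ ¬ψ = 3 ⇒ 1 = 2
¬(ψ ⇒ φ) ⇒ ((ψ + φ) ⇒ ¬ψ) = 0 ⇒ 2 = 4
(((ψ ⇒ ψ) ⇔ (ψ · ψ)) ⇔ ((ψ ⇒ ψ) ⇔ ψ)) ⇔ (¬(ψ ⇒ φ) ⇒ ((ψ + φ) ⇒ ¬ψ)) = 4 ⇔ 4 = 4
(ψ · ((ψ ⇒ ψ) · (φ ⇒ ψ))) ⇔ ((((ψ ⇒ ψ) ⇔ (ψ · ψ)) ⇔ ((ψ ⇒ ψ) ⇔ ψ)) ⇔ (¬(ψ ⇒ φ) ⇒ ((ψ + φ) ⇒ ¬ψ))) = 3 ⇔ 4 = 3

3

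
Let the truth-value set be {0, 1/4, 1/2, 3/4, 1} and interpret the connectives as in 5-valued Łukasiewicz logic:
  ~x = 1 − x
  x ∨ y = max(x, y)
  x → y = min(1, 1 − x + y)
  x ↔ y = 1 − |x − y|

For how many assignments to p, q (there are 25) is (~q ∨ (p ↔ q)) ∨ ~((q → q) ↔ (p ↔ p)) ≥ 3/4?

value 1: 9 assignments (counts)
value 3/4: 9 assignments (counts)
value 1/2: 4 assignments
value 1/4: 2 assignments
value 0: 1 assignment
So 18 of the 25 assignments meet the threshold.

18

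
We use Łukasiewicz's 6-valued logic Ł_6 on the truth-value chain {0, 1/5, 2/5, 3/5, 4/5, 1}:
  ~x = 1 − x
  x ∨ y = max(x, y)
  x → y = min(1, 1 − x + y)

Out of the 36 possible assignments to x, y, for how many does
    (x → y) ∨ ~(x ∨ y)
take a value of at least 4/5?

26

value 1: 21 assignments (counts)
value 4/5: 5 assignments (counts)
value 3/5: 4 assignments
value 2/5: 3 assignments
value 1/5: 2 assignments
value 0: 1 assignment
So 26 of the 36 assignments meet the threshold.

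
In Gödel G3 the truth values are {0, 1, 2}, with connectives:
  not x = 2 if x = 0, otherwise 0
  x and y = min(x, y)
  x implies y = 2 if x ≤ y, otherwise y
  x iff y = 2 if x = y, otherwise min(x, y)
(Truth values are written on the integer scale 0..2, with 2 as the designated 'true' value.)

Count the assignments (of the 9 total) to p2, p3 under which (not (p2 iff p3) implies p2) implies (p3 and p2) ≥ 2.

p2 = 0, p3 = 0 ↦ 0  <
p2 = 0, p3 = 1 ↦ 2  ≥
p2 = 0, p3 = 2 ↦ 2  ≥
p2 = 1, p3 = 0 ↦ 0  <
p2 = 1, p3 = 1 ↦ 1  <
p2 = 1, p3 = 2 ↦ 1  <
p2 = 2, p3 = 0 ↦ 0  <
p2 = 2, p3 = 1 ↦ 1  <
p2 = 2, p3 = 2 ↦ 2  ≥
So 3 of the 9 assignments meet the threshold.

3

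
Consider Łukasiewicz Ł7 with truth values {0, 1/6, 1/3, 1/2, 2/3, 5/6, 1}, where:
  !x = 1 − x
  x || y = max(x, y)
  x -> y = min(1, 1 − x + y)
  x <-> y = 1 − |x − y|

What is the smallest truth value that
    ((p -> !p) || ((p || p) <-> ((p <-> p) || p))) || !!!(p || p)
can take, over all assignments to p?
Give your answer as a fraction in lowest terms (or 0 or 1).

Take p = 2/3:
!p = !2/3 = 1/3
p -> !p = 2/3 -> 1/3 = 2/3
p || p = 2/3 || 2/3 = 2/3
p <-> p = 2/3 <-> 2/3 = 1
(p <-> p) || p = 1 || 2/3 = 1
(p || p) <-> ((p <-> p) || p) = 2/3 <-> 1 = 2/3
(p -> !p) || ((p || p) <-> ((p <-> p) || p)) = 2/3 || 2/3 = 2/3
p || p = 2/3 || 2/3 = 2/3
!(p || p) = !2/3 = 1/3
!!(p || p) = !1/3 = 2/3
!!!(p || p) = !2/3 = 1/3
((p -> !p) || ((p || p) <-> ((p <-> p) || p))) || !!!(p || p) = 2/3 || 1/3 = 2/3
No assignment yields a value below 2/3, so this is the minimum.

2/3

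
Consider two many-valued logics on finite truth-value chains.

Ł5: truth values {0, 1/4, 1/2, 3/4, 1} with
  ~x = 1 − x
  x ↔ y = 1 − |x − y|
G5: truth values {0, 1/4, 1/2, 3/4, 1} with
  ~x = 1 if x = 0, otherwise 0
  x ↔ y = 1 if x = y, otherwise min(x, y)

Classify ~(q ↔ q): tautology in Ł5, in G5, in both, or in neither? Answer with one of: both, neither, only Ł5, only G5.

neither

In Ł5: at q = 0 the value is 0 — not a tautology.
In G5: at q = 0 the value is 0 — not a tautology.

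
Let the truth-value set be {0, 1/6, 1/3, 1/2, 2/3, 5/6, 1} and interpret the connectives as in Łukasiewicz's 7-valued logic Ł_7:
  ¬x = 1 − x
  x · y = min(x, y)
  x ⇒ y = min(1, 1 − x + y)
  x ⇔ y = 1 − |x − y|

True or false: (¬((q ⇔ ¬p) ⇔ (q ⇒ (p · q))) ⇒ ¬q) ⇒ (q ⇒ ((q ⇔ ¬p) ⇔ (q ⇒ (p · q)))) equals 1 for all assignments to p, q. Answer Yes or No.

Yes

At p = 5/6, q = 5/6, for instance:
¬p = ¬5/6 = 1/6
q ⇔ ¬p = 5/6 ⇔ 1/6 = 1/3
p · q = 5/6 · 5/6 = 5/6
q ⇒ (p · q) = 5/6 ⇒ 5/6 = 1
(q ⇔ ¬p) ⇔ (q ⇒ (p · q)) = 1/3 ⇔ 1 = 1/3
¬((q ⇔ ¬p) ⇔ (q ⇒ (p · q))) = ¬1/3 = 2/3
¬q = ¬5/6 = 1/6
¬((q ⇔ ¬p) ⇔ (q ⇒ (p · q))) ⇒ ¬q = 2/3 ⇒ 1/6 = 1/2
q ⇒ ((q ⇔ ¬p) ⇔ (q ⇒ (p · q))) = 5/6 ⇒ 1/3 = 1/2
(¬((q ⇔ ¬p) ⇔ (q ⇒ (p · q))) ⇒ ¬q) ⇒ (q ⇒ ((q ⇔ ¬p) ⇔ (q ⇒ (p · q)))) = 1/2 ⇒ 1/2 = 1
and checking the remaining 48 assignments likewise gives ≥ 1 in every case.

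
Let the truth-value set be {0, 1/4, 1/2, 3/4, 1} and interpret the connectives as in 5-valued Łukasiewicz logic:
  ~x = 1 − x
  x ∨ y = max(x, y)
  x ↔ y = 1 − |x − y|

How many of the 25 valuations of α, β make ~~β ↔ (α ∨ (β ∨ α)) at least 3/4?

value 1: 15 assignments (counts)
value 3/4: 4 assignments (counts)
value 1/2: 3 assignments
value 1/4: 2 assignments
value 0: 1 assignment
So 19 of the 25 assignments meet the threshold.

19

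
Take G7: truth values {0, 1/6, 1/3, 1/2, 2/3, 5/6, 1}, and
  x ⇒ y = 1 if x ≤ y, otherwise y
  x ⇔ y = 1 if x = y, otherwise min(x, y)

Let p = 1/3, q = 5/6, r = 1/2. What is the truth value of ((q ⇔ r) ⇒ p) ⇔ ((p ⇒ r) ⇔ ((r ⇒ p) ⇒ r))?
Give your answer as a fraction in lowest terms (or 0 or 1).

1/3

q ⇔ r = 5/6 ⇔ 1/2 = 1/2
(q ⇔ r) ⇒ p = 1/2 ⇒ 1/3 = 1/3
p ⇒ r = 1/3 ⇒ 1/2 = 1
r ⇒ p = 1/2 ⇒ 1/3 = 1/3
(r ⇒ p) ⇒ r = 1/3 ⇒ 1/2 = 1
(p ⇒ r) ⇔ ((r ⇒ p) ⇒ r) = 1 ⇔ 1 = 1
((q ⇔ r) ⇒ p) ⇔ ((p ⇒ r) ⇔ ((r ⇒ p) ⇒ r)) = 1/3 ⇔ 1 = 1/3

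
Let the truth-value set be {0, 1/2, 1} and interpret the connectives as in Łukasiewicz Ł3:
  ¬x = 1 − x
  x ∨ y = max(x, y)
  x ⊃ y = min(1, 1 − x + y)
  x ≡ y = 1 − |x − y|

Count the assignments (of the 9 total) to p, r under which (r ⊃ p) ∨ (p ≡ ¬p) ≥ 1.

7

p = 0, r = 0 ↦ 1  ≥
p = 0, r = 1/2 ↦ 1/2  <
p = 0, r = 1 ↦ 0  <
p = 1/2, r = 0 ↦ 1  ≥
p = 1/2, r = 1/2 ↦ 1  ≥
p = 1/2, r = 1 ↦ 1  ≥
p = 1, r = 0 ↦ 1  ≥
p = 1, r = 1/2 ↦ 1  ≥
p = 1, r = 1 ↦ 1  ≥
So 7 of the 9 assignments meet the threshold.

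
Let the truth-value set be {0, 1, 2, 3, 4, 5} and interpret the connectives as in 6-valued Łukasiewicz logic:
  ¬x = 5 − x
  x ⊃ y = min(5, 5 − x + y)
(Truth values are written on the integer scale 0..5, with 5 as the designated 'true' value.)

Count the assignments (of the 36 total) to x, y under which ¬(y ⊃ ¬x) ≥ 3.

6

value 5: 1 assignment (counts)
value 4: 2 assignments (counts)
value 3: 3 assignments (counts)
value 2: 4 assignments
value 1: 5 assignments
value 0: 21 assignments
So 6 of the 36 assignments meet the threshold.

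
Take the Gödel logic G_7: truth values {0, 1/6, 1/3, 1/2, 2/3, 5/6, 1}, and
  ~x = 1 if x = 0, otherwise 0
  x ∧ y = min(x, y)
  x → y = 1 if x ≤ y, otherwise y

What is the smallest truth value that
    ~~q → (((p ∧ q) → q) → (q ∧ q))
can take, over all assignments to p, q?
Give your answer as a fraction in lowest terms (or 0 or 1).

Take p = 0, q = 1/6:
~q = ~1/6 = 0
~~q = ~0 = 1
p ∧ q = 0 ∧ 1/6 = 0
(p ∧ q) → q = 0 → 1/6 = 1
q ∧ q = 1/6 ∧ 1/6 = 1/6
((p ∧ q) → q) → (q ∧ q) = 1 → 1/6 = 1/6
~~q → (((p ∧ q) → q) → (q ∧ q)) = 1 → 1/6 = 1/6
No assignment yields a value below 1/6, so this is the minimum.

1/6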